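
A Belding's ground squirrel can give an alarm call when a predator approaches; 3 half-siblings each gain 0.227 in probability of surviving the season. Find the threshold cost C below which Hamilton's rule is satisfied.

0.17025

r to a half-sibling = 0.25 (half-sibs share one parent — one path of length 2: r = (1/2)^2 = 1/4).
Hamilton's rule: n·r·B > C, so the trait is favored while C < n·r·B = 3·0.25·0.227 = 0.17025.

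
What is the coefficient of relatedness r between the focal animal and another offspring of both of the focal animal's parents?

0.5

Each parent–offspring link contributes a factor of 1/2, and independent paths through distinct common ancestors add.
Full sibs share both parents — two paths of length 2: r = 2·(1/2)^2 = 1/2.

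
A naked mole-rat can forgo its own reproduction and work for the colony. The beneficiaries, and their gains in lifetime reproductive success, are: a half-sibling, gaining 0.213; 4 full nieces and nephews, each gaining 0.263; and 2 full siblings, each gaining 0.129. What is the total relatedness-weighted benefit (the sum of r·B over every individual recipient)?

r to a half-sibling = 0.25 (half-sibs share one parent — one path of length 2: r = (1/2)^2 = 1/4).
r to a full niece or nephew = 0.25 (full aunt/uncle↔niece/nephew: two paths of length 3 through the shared grandparent pair: r = 2·(1/2)^3 = 1/4).
r to a full sibling = 1/2 (full sibs share both parents — two paths of length 2: r = 2·(1/2)^2 = 1/2).
Summing one r·B term per recipient: 1·0.25·0.213 + 4·0.25·0.263 + 2·0.5·0.129 = 0.44525.

0.44525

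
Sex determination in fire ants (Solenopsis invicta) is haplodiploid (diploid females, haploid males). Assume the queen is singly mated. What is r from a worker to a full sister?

0.75

Haplodiploid full sisters inherit their father's entire haploid genome identically (contributing 1/2) and on average half of their mother's contribution (1/2 · 1/2 = 1/4); r = 1/2 + 1/4 = 3/4.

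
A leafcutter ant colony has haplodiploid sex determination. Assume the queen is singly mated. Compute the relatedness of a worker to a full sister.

0.75

Haplodiploid full sisters inherit their father's entire haploid genome identically (contributing 1/2) and on average half of their mother's contribution (1/2 · 1/2 = 1/4); r = 1/2 + 1/4 = 3/4.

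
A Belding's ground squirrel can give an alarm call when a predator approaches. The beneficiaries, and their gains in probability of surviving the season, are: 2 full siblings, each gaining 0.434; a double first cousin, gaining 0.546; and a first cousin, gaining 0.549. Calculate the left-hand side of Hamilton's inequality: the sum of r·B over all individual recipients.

0.639125

r to a full sibling = 0.5 (full sibs share both parents — two paths of length 2: r = 2·(1/2)^2 = 1/2).
r to a double first cousin = 1/4 (double first cousins share both grandparent pairs — four paths of length 4: r = 4·(1/2)^4 = 1/4).
r to a first cousin = 1/8 (first cousins share one grandparent pair — two paths of length 4: r = 2·(1/2)^4 = 1/8).
Summing one r·B term per recipient: 2·0.5·0.434 + 1·0.25·0.546 + 1·0.125·0.549 = 0.639125.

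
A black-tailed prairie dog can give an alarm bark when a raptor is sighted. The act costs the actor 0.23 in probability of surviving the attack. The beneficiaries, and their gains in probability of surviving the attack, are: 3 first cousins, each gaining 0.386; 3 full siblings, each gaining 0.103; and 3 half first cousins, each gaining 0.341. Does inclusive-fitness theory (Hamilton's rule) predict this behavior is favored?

Hamilton's rule: the trait is favored when the sum of r·B over every recipient exceeds the actor's cost C.
r to a first cousin = 1/8 (first cousins share one grandparent pair — two paths of length 4: r = 2·(1/2)^4 = 1/8).
r to a full sibling = 1/2 (full sibs share both parents — two paths of length 2: r = 2·(1/2)^2 = 1/2).
r to a half first cousin = 1/16 (half first cousins share one grandparent — one path of length 4: r = (1/2)^4 = 1/16).
Summing one r·B term per recipient: 3·0.125·0.386 + 3·0.5·0.103 + 3·0.0625·0.341 = 0.3631875.
0.3631875 > 0.23: the indirect benefit exceeds the cost.

Yes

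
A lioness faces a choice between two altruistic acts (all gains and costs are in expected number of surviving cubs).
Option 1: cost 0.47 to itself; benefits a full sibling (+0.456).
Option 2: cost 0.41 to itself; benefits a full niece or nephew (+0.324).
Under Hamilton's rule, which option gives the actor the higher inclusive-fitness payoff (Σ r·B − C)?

Option 1: r to a full sibling = 0.5.
Option 1: Σ r·B − C = (1·0.5·0.456) − 0.47 = -0.242.
Option 2: r to a full niece or nephew = 0.25.
Option 2: Σ r·B − C = (1·0.25·0.324) − 0.41 = -0.329.
Option 1 has the higher net inclusive-fitness payoff.

Option 1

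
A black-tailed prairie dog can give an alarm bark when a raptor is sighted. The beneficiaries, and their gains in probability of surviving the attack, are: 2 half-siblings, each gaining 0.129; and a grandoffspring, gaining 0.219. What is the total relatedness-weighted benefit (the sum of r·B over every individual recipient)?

r to a half-sibling = 0.25 (half-sibs share one parent — one path of length 2: r = (1/2)^2 = 1/4).
r to a grandoffspring = 0.25 (two parent–offspring links: r = (1/2)^2 = 1/4).
Summing one r·B term per recipient: 2·0.25·0.129 + 1·0.25·0.219 = 0.11925.

0.11925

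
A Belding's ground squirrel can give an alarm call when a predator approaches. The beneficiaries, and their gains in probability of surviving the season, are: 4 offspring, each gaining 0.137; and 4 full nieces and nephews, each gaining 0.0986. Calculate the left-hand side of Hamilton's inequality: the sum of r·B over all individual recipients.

0.3726

r to an offspring = 1/2 (one parent–offspring link: r = (1/2)^1 = 1/2).
r to a full niece or nephew = 1/4 (full aunt/uncle↔niece/nephew: two paths of length 3 through the shared grandparent pair: r = 2·(1/2)^3 = 1/4).
Summing one r·B term per recipient: 4·0.5·0.137 + 4·0.25·0.0986 = 0.3726.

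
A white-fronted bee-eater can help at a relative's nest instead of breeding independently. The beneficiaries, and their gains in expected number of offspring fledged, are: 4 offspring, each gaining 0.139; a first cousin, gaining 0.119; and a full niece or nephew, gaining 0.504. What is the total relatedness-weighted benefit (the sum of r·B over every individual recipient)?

r to an offspring = 1/2 (one parent–offspring link: r = (1/2)^1 = 1/2).
r to a first cousin = 0.125 (first cousins share one grandparent pair — two paths of length 4: r = 2·(1/2)^4 = 1/8).
r to a full niece or nephew = 0.25 (full aunt/uncle↔niece/nephew: two paths of length 3 through the shared grandparent pair: r = 2·(1/2)^3 = 1/4).
Summing one r·B term per recipient: 4·0.5·0.139 + 1·0.125·0.119 + 1·0.25·0.504 = 0.418875.

0.418875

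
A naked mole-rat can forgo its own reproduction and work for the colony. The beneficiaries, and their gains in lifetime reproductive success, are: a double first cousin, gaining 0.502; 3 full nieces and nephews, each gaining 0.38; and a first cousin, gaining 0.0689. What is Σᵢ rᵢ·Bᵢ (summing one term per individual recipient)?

r to a double first cousin = 0.25 (double first cousins share both grandparent pairs — four paths of length 4: r = 4·(1/2)^4 = 1/4).
r to a full niece or nephew = 0.25 (full aunt/uncle↔niece/nephew: two paths of length 3 through the shared grandparent pair: r = 2·(1/2)^3 = 1/4).
r to a first cousin = 1/8 (first cousins share one grandparent pair — two paths of length 4: r = 2·(1/2)^4 = 1/8).
Summing one r·B term per recipient: 1·0.25·0.502 + 3·0.25·0.38 + 1·0.125·0.0689 = 0.4191125.

0.4191125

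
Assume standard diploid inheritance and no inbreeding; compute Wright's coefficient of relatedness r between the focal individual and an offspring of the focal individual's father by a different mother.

Each parent–offspring link contributes a factor of 1/2, and independent paths through distinct common ancestors add.
Half-sibs share one parent — one path of length 2: r = (1/2)^2 = 1/4.

0.25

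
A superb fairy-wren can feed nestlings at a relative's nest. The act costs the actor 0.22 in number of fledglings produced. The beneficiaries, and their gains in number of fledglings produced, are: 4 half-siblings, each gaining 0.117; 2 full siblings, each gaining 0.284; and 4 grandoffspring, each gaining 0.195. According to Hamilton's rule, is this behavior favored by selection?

Hamilton's rule: the trait is favored when the sum of r·B over every recipient exceeds the actor's cost C.
r to a half-sibling = 1/4 (half-sibs share one parent — one path of length 2: r = (1/2)^2 = 1/4).
r to a full sibling = 1/2 (full sibs share both parents — two paths of length 2: r = 2·(1/2)^2 = 1/2).
r to a grandoffspring = 1/4 (two parent–offspring links: r = (1/2)^2 = 1/4).
Summing one r·B term per recipient: 4·0.25·0.117 + 2·0.5·0.284 + 4·0.25·0.195 = 0.596.
0.596 > 0.22: the indirect benefit exceeds the cost.

Yes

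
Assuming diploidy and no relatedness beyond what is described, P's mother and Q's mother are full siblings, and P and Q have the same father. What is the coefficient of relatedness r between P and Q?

0.375

Wright's path rule: contributions from independent ancestry routes add.
P and Q are related in two ways: first cousins through their mothers (r = 1/8) and half-sibs through their shared father (r = 1/4).
r = 1/8 + 1/4 = 0.375.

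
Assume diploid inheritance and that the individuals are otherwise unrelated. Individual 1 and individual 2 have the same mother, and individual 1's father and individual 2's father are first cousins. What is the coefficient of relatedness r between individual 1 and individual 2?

0.28125

Independent pedigree routes through distinct common ancestors add.
Individual 1 and individual 2 are related in two ways: half-sibs through their shared mother (r = 1/4) and second cousins through their fathers (r = 1/32).
r = 1/4 + 1/32 = 0.28125.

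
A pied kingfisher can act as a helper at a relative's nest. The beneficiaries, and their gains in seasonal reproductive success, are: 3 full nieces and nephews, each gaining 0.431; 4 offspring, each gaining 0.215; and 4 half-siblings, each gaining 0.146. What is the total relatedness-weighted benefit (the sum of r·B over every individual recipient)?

0.89925

r to a full niece or nephew = 1/4 (full aunt/uncle↔niece/nephew: two paths of length 3 through the shared grandparent pair: r = 2·(1/2)^3 = 1/4).
r to an offspring = 0.5 (one parent–offspring link: r = (1/2)^1 = 1/2).
r to a half-sibling = 0.25 (half-sibs share one parent — one path of length 2: r = (1/2)^2 = 1/4).
Summing one r·B term per recipient: 3·0.25·0.431 + 4·0.5·0.215 + 4·0.25·0.146 = 0.89925.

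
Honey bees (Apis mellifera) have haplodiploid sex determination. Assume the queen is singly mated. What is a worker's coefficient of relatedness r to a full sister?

0.75

Haplodiploid full sisters inherit their father's entire haploid genome identically (contributing 1/2) and on average half of their mother's contribution (1/2 · 1/2 = 1/4); r = 1/2 + 1/4 = 3/4.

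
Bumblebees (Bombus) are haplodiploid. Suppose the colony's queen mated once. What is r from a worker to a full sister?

0.75

Haplodiploid full sisters inherit their father's entire haploid genome identically (contributing 1/2) and on average half of their mother's contribution (1/2 · 1/2 = 1/4); r = 1/2 + 1/4 = 3/4.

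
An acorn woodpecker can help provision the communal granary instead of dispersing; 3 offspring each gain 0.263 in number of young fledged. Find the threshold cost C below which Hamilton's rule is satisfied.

r to an offspring = 1/2 (one parent–offspring link: r = (1/2)^1 = 1/2).
Hamilton's rule: n·r·B > C, so the trait is favored while C < n·r·B = 3·0.5·0.263 = 0.3945.

0.3945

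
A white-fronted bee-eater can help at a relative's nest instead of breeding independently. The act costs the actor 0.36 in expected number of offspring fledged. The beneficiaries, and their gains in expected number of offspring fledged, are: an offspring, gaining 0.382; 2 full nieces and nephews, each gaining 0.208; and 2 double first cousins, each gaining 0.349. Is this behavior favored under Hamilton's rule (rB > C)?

Yes

Hamilton's rule: the trait is favored when the sum of r·B over every recipient exceeds the actor's cost C.
r to an offspring = 0.5 (one parent–offspring link: r = (1/2)^1 = 1/2).
r to a full niece or nephew = 0.25 (full aunt/uncle↔niece/nephew: two paths of length 3 through the shared grandparent pair: r = 2·(1/2)^3 = 1/4).
r to a double first cousin = 1/4 (double first cousins share both grandparent pairs — four paths of length 4: r = 4·(1/2)^4 = 1/4).
Summing one r·B term per recipient: 1·0.5·0.382 + 2·0.25·0.208 + 2·0.25·0.349 = 0.4695.
0.4695 > 0.36: the indirect benefit exceeds the cost.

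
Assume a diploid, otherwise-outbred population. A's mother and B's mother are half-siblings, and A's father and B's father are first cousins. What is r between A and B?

Independent pedigree routes through distinct common ancestors add.
A and B are related in two ways: half first cousins through their mothers (r = 1/16) and second cousins through their fathers (r = 1/32).
r = 1/16 + 1/32 = 3/32 = 0.09375.

0.09375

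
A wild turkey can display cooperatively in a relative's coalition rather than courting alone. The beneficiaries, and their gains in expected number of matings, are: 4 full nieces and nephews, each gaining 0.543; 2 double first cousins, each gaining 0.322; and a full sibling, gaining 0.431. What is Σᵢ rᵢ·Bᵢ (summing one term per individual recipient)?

0.9195

r to a full niece or nephew = 1/4 (full aunt/uncle↔niece/nephew: two paths of length 3 through the shared grandparent pair: r = 2·(1/2)^3 = 1/4).
r to a double first cousin = 1/4 (double first cousins share both grandparent pairs — four paths of length 4: r = 4·(1/2)^4 = 1/4).
r to a full sibling = 1/2 (full sibs share both parents — two paths of length 2: r = 2·(1/2)^2 = 1/2).
Summing one r·B term per recipient: 4·0.25·0.543 + 2·0.25·0.322 + 1·0.5·0.431 = 0.9195.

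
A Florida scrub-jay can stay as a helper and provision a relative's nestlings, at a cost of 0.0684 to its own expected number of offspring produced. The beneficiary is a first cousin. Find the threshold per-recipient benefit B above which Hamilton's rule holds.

r to a first cousin = 1/8 (first cousins share one grandparent pair — two paths of length 4: r = 2·(1/2)^4 = 1/8).
Hamilton's rule with n recipients of equal r: n·r·B > C, so B > C/(n·r) = 0.0684/(1·0.125) = 0.5472.

0.5472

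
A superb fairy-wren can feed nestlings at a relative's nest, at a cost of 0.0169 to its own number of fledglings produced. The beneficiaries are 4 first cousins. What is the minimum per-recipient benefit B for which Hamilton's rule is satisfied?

r to a first cousin = 1/8 (first cousins share one grandparent pair — two paths of length 4: r = 2·(1/2)^4 = 1/8).
Hamilton's rule with n recipients of equal r: n·r·B > C, so B > C/(n·r) = 0.0169/(4·0.125) = 0.0338.

0.0338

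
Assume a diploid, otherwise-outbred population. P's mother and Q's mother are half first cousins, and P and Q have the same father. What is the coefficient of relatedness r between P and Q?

0.265625

With two independent routes of shared ancestry, r is the sum of the two contributions.
P and Q are related in two ways: half second cousins through their mothers (r = 1/64) and half-sibs through their shared father (r = 1/4).
r = 1/64 + 1/4 = 0.265625.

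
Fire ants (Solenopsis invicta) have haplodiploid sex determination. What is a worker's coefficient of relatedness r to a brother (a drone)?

0.25

Her haploid brother carries none of their father's genes and a random half of their mother's genome; that half matches the maternal half of her own genome with probability 1/2: r = 1/2 · 1/2 = 1/4.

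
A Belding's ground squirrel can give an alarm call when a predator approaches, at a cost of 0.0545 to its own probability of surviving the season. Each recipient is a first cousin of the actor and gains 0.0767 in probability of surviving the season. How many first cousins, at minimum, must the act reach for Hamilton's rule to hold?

r to a first cousin = 0.125 (first cousins share one grandparent pair — two paths of length 4: r = 2·(1/2)^4 = 1/8).
Hamilton's rule: n·r·B > C  ⇒  n > C/(r·B) = 0.0545/(0.125·0.0767) = 5.684.
The smallest integer exceeding 5.684 is 6.

6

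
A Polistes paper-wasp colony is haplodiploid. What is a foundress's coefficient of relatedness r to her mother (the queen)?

One meiotic link between diploid queen and diploid daughter: r = 1/2.

0.5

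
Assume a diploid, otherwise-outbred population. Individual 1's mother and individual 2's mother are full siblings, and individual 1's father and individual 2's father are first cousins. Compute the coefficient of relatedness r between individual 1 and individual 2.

0.15625

Wright's path rule: contributions from independent ancestry routes add.
Individual 1 and individual 2 are related in two ways: first cousins through their mothers (r = 1/8) and second cousins through their fathers (r = 1/32).
r = 1/8 + 1/32 = 0.15625.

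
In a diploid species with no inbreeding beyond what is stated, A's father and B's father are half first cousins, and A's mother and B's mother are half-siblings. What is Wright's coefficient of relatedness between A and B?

0.078125

Independent pedigree routes through distinct common ancestors add.
A and B are related in two ways: half second cousins through their fathers (r = 1/64) and half first cousins through their mothers (r = 1/16).
r = 1/64 + 1/16 = 0.078125.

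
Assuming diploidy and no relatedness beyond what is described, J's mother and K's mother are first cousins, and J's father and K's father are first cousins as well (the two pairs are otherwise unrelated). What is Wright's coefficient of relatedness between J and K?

0.0625

Independent pedigree routes through distinct common ancestors add.
J and K are related in two ways: second cousins through their mothers (r = 1/32) and second cousins through their fathers (r = 1/32).
r = 1/32 + 1/32 = 1/16 = 0.0625.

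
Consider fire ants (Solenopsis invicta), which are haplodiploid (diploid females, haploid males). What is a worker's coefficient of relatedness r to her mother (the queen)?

One meiotic link between diploid queen and diploid daughter: r = 1/2.

0.5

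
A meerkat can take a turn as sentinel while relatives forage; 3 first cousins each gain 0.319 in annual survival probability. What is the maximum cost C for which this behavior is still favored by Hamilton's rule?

r to a first cousin = 0.125 (first cousins share one grandparent pair — two paths of length 4: r = 2·(1/2)^4 = 1/8).
Hamilton's rule: n·r·B > C, so the trait is favored while C < n·r·B = 3·0.125·0.319 = 0.119625.

0.119625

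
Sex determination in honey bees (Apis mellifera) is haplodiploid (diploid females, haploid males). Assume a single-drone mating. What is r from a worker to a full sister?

0.75

Haplodiploid full sisters inherit their father's entire haploid genome identically (contributing 1/2) and on average half of their mother's contribution (1/2 · 1/2 = 1/4); r = 1/2 + 1/4 = 3/4.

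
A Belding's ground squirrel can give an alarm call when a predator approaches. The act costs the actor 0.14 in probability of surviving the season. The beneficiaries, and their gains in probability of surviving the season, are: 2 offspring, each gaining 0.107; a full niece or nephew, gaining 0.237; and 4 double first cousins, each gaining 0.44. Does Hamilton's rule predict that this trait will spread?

Hamilton's rule: the trait is favored when the sum of r·B over every recipient exceeds the actor's cost C.
r to an offspring = 1/2 (one parent–offspring link: r = (1/2)^1 = 1/2).
r to a full niece or nephew = 0.25 (full aunt/uncle↔niece/nephew: two paths of length 3 through the shared grandparent pair: r = 2·(1/2)^3 = 1/4).
r to a double first cousin = 0.25 (double first cousins share both grandparent pairs — four paths of length 4: r = 4·(1/2)^4 = 1/4).
Summing one r·B term per recipient: 2·0.5·0.107 + 1·0.25·0.237 + 4·0.25·0.44 = 0.60625.
0.60625 > 0.14: the indirect benefit exceeds the cost.

Yes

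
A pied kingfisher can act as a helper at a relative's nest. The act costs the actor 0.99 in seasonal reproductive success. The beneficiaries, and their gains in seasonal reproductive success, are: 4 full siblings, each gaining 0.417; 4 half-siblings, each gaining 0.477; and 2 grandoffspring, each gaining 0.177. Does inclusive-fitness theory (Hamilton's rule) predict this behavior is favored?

Yes

Hamilton's rule: the trait is favored when the sum of r·B over every recipient exceeds the actor's cost C.
r to a full sibling = 0.5 (full sibs share both parents — two paths of length 2: r = 2·(1/2)^2 = 1/2).
r to a half-sibling = 1/4 (half-sibs share one parent — one path of length 2: r = (1/2)^2 = 1/4).
r to a grandoffspring = 1/4 (two parent–offspring links: r = (1/2)^2 = 1/4).
Summing one r·B term per recipient: 4·0.5·0.417 + 4·0.25·0.477 + 2·0.25·0.177 = 1.3995.
1.3995 > 0.99: the indirect benefit exceeds the cost.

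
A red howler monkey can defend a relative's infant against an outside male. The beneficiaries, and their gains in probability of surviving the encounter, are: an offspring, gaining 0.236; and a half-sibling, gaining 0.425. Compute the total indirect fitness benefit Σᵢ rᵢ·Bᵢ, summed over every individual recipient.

0.22425

r to an offspring = 0.5 (one parent–offspring link: r = (1/2)^1 = 1/2).
r to a half-sibling = 1/4 (half-sibs share one parent — one path of length 2: r = (1/2)^2 = 1/4).
Summing one r·B term per recipient: 1·0.5·0.236 + 1·0.25·0.425 = 0.22425.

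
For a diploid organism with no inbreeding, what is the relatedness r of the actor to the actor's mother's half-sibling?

0.125

Each parent–offspring link contributes a factor of 1/2, and independent paths through distinct common ancestors add.
Half-aunt/uncle↔niece/nephew: one path of length 3: r = (1/2)^3 = 1/8.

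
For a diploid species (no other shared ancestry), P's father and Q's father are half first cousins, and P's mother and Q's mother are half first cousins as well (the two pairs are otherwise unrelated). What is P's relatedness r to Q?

With two independent routes of shared ancestry, r is the sum of the two contributions.
P and Q are related in two ways: half second cousins through their fathers (r = 1/64) and half second cousins through their mothers (r = 1/64).
r = 1/64 + 1/64 = 1/32 = 0.03125.

0.03125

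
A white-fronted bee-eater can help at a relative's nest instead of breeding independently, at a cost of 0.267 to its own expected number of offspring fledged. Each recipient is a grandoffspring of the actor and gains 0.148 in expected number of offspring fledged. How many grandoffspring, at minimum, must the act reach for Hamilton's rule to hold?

8

r to a grandoffspring = 0.25 (two parent–offspring links: r = (1/2)^2 = 1/4).
Hamilton's rule: n·r·B > C  ⇒  n > C/(r·B) = 0.267/(0.25·0.148) = 7.216.
The smallest integer exceeding 7.216 is 8.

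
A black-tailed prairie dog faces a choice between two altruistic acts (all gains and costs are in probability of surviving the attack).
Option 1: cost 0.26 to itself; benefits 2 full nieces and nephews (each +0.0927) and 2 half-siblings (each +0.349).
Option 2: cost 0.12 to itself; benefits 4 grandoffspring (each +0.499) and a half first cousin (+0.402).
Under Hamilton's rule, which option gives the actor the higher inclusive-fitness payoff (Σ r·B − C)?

Option 2

Option 1: r to a full niece or nephew = 0.25.
Option 1: r to a half-sibling = 0.25.
Option 1: Σ r·B − C = (2·0.25·0.0927 + 2·0.25·0.349) − 0.26 = -0.03915.
Option 2: r to a grandoffspring = 0.25.
Option 2: r to a half first cousin = 0.0625.
Option 2: Σ r·B − C = (4·0.25·0.499 + 1·0.0625·0.402) − 0.12 = 0.404125.
Option 2 has the higher net inclusive-fitness payoff.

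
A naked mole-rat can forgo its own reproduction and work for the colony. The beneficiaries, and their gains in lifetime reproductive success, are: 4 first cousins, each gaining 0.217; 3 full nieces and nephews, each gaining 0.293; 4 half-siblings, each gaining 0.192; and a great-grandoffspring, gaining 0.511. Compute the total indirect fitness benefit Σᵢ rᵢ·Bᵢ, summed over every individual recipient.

r to a first cousin = 1/8 (first cousins share one grandparent pair — two paths of length 4: r = 2·(1/2)^4 = 1/8).
r to a full niece or nephew = 0.25 (full aunt/uncle↔niece/nephew: two paths of length 3 through the shared grandparent pair: r = 2·(1/2)^3 = 1/4).
r to a half-sibling = 0.25 (half-sibs share one parent — one path of length 2: r = (1/2)^2 = 1/4).
r to a great-grandoffspring = 1/8 (three parent–offspring links: r = (1/2)^3 = 1/8).
Summing one r·B term per recipient: 4·0.125·0.217 + 3·0.25·0.293 + 4·0.25·0.192 + 1·0.125·0.511 = 0.584125.

0.584125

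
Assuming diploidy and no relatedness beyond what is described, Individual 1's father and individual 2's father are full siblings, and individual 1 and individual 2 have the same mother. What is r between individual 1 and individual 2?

Relatedness sums over independent paths through distinct common ancestors.
Individual 1 and individual 2 are related in two ways: first cousins through their fathers (r = 1/8) and half-sibs through their shared mother (r = 1/4).
r = 1/8 + 1/4 = 3/8 = 0.375.

0.375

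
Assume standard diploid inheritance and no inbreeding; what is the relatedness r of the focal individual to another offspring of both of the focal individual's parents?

0.5

Each parent–offspring link contributes a factor of 1/2, and independent paths through distinct common ancestors add.
Full sibs share both parents — two paths of length 2: r = 2·(1/2)^2 = 1/2.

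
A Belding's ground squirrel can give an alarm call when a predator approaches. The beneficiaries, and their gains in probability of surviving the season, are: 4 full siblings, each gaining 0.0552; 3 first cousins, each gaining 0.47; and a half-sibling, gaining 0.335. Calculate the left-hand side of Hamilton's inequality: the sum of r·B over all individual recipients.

0.3704

r to a full sibling = 1/2 (full sibs share both parents — two paths of length 2: r = 2·(1/2)^2 = 1/2).
r to a first cousin = 0.125 (first cousins share one grandparent pair — two paths of length 4: r = 2·(1/2)^4 = 1/8).
r to a half-sibling = 1/4 (half-sibs share one parent — one path of length 2: r = (1/2)^2 = 1/4).
Summing one r·B term per recipient: 4·0.5·0.0552 + 3·0.125·0.47 + 1·0.25·0.335 = 0.3704.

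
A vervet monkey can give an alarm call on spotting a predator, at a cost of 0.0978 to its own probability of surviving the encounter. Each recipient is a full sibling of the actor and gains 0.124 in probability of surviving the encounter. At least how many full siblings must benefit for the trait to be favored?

r to a full sibling = 1/2 (full sibs share both parents — two paths of length 2: r = 2·(1/2)^2 = 1/2).
Hamilton's rule: n·r·B > C  ⇒  n > C/(r·B) = 0.0978/(0.5·0.124) = 1.577.
The smallest integer exceeding 1.577 is 2.

2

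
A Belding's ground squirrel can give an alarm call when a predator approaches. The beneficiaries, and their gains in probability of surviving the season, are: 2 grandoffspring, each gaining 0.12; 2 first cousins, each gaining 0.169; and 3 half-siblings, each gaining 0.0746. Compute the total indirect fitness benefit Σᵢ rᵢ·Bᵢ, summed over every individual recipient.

r to a grandoffspring = 0.25 (two parent–offspring links: r = (1/2)^2 = 1/4).
r to a first cousin = 1/8 (first cousins share one grandparent pair — two paths of length 4: r = 2·(1/2)^4 = 1/8).
r to a half-sibling = 1/4 (half-sibs share one parent — one path of length 2: r = (1/2)^2 = 1/4).
Summing one r·B term per recipient: 2·0.25·0.12 + 2·0.125·0.169 + 3·0.25·0.0746 = 0.1582.

0.1582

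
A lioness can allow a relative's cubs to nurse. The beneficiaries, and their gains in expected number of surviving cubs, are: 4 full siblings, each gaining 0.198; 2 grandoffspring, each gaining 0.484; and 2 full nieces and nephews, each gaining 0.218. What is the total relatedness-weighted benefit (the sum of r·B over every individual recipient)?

r to a full sibling = 1/2 (full sibs share both parents — two paths of length 2: r = 2·(1/2)^2 = 1/2).
r to a grandoffspring = 1/4 (two parent–offspring links: r = (1/2)^2 = 1/4).
r to a full niece or nephew = 0.25 (full aunt/uncle↔niece/nephew: two paths of length 3 through the shared grandparent pair: r = 2·(1/2)^3 = 1/4).
Summing one r·B term per recipient: 4·0.5·0.198 + 2·0.25·0.484 + 2·0.25·0.218 = 0.747.

0.747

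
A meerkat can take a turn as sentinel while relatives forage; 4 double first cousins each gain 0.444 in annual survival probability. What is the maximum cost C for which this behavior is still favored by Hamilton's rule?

0.444

r to a double first cousin = 1/4 (double first cousins share both grandparent pairs — four paths of length 4: r = 4·(1/2)^4 = 1/4).
Hamilton's rule: n·r·B > C, so the trait is favored while C < n·r·B = 4·0.25·0.444 = 0.444.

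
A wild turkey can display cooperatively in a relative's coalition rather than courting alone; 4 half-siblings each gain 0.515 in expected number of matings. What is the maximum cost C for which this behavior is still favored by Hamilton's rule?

0.515

r to a half-sibling = 0.25 (half-sibs share one parent — one path of length 2: r = (1/2)^2 = 1/4).
Hamilton's rule: n·r·B > C, so the trait is favored while C < n·r·B = 4·0.25·0.515 = 0.515.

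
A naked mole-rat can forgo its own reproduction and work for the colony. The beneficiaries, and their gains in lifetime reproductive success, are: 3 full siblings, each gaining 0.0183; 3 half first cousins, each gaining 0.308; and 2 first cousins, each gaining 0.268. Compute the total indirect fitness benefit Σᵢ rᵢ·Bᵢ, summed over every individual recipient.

0.1522

r to a full sibling = 0.5 (full sibs share both parents — two paths of length 2: r = 2·(1/2)^2 = 1/2).
r to a half first cousin = 1/16 (half first cousins share one grandparent — one path of length 4: r = (1/2)^4 = 1/16).
r to a first cousin = 0.125 (first cousins share one grandparent pair — two paths of length 4: r = 2·(1/2)^4 = 1/8).
Summing one r·B term per recipient: 3·0.5·0.0183 + 3·0.0625·0.308 + 2·0.125·0.268 = 0.1522.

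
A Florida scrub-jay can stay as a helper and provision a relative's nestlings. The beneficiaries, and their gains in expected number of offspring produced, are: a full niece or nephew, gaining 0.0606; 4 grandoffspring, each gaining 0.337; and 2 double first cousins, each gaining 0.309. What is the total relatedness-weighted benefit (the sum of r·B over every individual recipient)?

0.50665

r to a full niece or nephew = 1/4 (full aunt/uncle↔niece/nephew: two paths of length 3 through the shared grandparent pair: r = 2·(1/2)^3 = 1/4).
r to a grandoffspring = 1/4 (two parent–offspring links: r = (1/2)^2 = 1/4).
r to a double first cousin = 1/4 (double first cousins share both grandparent pairs — four paths of length 4: r = 4·(1/2)^4 = 1/4).
Summing one r·B term per recipient: 1·0.25·0.0606 + 4·0.25·0.337 + 2·0.25·0.309 = 0.50665.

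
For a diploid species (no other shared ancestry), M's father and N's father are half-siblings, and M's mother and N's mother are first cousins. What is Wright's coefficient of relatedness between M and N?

0.09375

Relatedness sums over independent paths through distinct common ancestors.
M and N are related in two ways: half first cousins through their fathers (r = 1/16) and second cousins through their mothers (r = 1/32).
r = 1/16 + 1/32 = 3/32 = 0.09375.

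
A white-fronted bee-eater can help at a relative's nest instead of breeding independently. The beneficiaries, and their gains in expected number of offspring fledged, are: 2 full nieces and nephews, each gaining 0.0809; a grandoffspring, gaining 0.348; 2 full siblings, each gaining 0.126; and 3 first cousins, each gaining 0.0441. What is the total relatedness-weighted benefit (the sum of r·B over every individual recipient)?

0.2699875

r to a full niece or nephew = 0.25 (full aunt/uncle↔niece/nephew: two paths of length 3 through the shared grandparent pair: r = 2·(1/2)^3 = 1/4).
r to a grandoffspring = 1/4 (two parent–offspring links: r = (1/2)^2 = 1/4).
r to a full sibling = 0.5 (full sibs share both parents — two paths of length 2: r = 2·(1/2)^2 = 1/2).
r to a first cousin = 1/8 (first cousins share one grandparent pair — two paths of length 4: r = 2·(1/2)^4 = 1/8).
Summing one r·B term per recipient: 2·0.25·0.0809 + 1·0.25·0.348 + 2·0.5·0.126 + 3·0.125·0.0441 = 0.2699875.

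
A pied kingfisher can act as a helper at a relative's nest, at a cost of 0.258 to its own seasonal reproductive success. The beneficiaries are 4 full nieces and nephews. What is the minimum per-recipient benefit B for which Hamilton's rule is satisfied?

0.258

r to a full niece or nephew = 1/4 (full aunt/uncle↔niece/nephew: two paths of length 3 through the shared grandparent pair: r = 2·(1/2)^3 = 1/4).
Hamilton's rule with n recipients of equal r: n·r·B > C, so B > C/(n·r) = 0.258/(4·0.25) = 0.258.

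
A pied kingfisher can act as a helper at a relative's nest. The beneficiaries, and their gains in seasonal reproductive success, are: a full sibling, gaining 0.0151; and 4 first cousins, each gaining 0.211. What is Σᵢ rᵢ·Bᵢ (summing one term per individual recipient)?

0.11305

r to a full sibling = 0.5 (full sibs share both parents — two paths of length 2: r = 2·(1/2)^2 = 1/2).
r to a first cousin = 1/8 (first cousins share one grandparent pair — two paths of length 4: r = 2·(1/2)^4 = 1/8).
Summing one r·B term per recipient: 1·0.5·0.0151 + 4·0.125·0.211 = 0.11305.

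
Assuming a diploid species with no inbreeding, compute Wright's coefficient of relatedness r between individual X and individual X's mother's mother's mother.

0.125

Each parent–offspring link contributes a factor of 1/2, and independent paths through distinct common ancestors add.
Three parent–offspring links: r = (1/2)^3 = 1/8.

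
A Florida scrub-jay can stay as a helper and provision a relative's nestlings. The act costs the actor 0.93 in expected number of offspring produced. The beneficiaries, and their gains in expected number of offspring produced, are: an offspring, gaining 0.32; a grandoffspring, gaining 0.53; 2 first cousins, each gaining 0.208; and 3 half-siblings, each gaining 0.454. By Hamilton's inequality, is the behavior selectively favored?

Hamilton's rule: the trait is favored when the sum of r·B over every recipient exceeds the actor's cost C.
r to an offspring = 0.5 (one parent–offspring link: r = (1/2)^1 = 1/2).
r to a grandoffspring = 1/4 (two parent–offspring links: r = (1/2)^2 = 1/4).
r to a first cousin = 1/8 (first cousins share one grandparent pair — two paths of length 4: r = 2·(1/2)^4 = 1/8).
r to a half-sibling = 0.25 (half-sibs share one parent — one path of length 2: r = (1/2)^2 = 1/4).
Summing one r·B term per recipient: 1·0.5·0.32 + 1·0.25·0.53 + 2·0.125·0.208 + 3·0.25·0.454 = 0.685.
0.685 < 0.93: the indirect benefit is less than the cost.

No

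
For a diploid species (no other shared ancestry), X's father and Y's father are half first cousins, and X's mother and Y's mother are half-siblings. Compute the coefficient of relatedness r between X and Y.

With two independent routes of shared ancestry, r is the sum of the two contributions.
X and Y are related in two ways: half second cousins through their fathers (r = 1/64) and half first cousins through their mothers (r = 1/16).
r = 1/64 + 1/16 = 0.078125.

0.078125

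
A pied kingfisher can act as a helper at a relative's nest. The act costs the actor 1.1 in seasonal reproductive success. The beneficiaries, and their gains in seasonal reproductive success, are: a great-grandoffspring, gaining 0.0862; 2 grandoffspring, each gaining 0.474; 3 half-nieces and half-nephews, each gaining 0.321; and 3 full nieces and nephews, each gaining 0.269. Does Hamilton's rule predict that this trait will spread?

No

Hamilton's rule: the trait is favored when the sum of r·B over every recipient exceeds the actor's cost C.
r to a great-grandoffspring = 1/8 (three parent–offspring links: r = (1/2)^3 = 1/8).
r to a grandoffspring = 0.25 (two parent–offspring links: r = (1/2)^2 = 1/4).
r to a half-niece or half-nephew = 0.125 (half-aunt/uncle↔niece/nephew: one path of length 3: r = (1/2)^3 = 1/8).
r to a full niece or nephew = 1/4 (full aunt/uncle↔niece/nephew: two paths of length 3 through the shared grandparent pair: r = 2·(1/2)^3 = 1/4).
Summing one r·B term per recipient: 1·0.125·0.0862 + 2·0.25·0.474 + 3·0.125·0.321 + 3·0.25·0.269 = 0.5699.
0.5699 < 1.1: the indirect benefit is less than the cost.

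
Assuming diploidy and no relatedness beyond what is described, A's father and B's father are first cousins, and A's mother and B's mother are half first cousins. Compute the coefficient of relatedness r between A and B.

0.046875

Wright's path rule: contributions from independent ancestry routes add.
A and B are related in two ways: second cousins through their fathers (r = 1/32) and half second cousins through their mothers (r = 1/64).
r = 1/32 + 1/64 = 3/64 = 0.046875.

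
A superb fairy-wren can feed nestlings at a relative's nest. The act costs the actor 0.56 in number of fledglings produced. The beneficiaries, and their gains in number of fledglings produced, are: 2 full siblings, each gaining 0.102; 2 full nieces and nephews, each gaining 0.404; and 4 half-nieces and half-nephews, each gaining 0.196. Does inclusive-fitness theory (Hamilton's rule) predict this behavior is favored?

No

Hamilton's rule: the trait is favored when the sum of r·B over every recipient exceeds the actor's cost C.
r to a full sibling = 1/2 (full sibs share both parents — two paths of length 2: r = 2·(1/2)^2 = 1/2).
r to a full niece or nephew = 1/4 (full aunt/uncle↔niece/nephew: two paths of length 3 through the shared grandparent pair: r = 2·(1/2)^3 = 1/4).
r to a half-niece or half-nephew = 0.125 (half-aunt/uncle↔niece/nephew: one path of length 3: r = (1/2)^3 = 1/8).
Summing one r·B term per recipient: 2·0.5·0.102 + 2·0.25·0.404 + 4·0.125·0.196 = 0.402.
0.402 < 0.56: the indirect benefit is less than the cost.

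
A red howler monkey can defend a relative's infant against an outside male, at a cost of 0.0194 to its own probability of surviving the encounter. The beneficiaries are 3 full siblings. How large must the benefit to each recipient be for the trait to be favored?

0.0129

r to a full sibling = 1/2 (full sibs share both parents — two paths of length 2: r = 2·(1/2)^2 = 1/2).
Hamilton's rule with n recipients of equal r: n·r·B > C, so B > C/(n·r) = 0.0194/(3·0.5) = 0.0129.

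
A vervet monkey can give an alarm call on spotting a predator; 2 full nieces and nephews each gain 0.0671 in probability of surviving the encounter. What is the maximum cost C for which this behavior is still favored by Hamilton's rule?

0.03355

r to a full niece or nephew = 1/4 (full aunt/uncle↔niece/nephew: two paths of length 3 through the shared grandparent pair: r = 2·(1/2)^3 = 1/4).
Hamilton's rule: n·r·B > C, so the trait is favored while C < n·r·B = 2·0.25·0.0671 = 0.03355.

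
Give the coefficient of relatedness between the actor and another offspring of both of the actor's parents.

Each parent–offspring link contributes a factor of 1/2, and independent paths through distinct common ancestors add.
Full sibs share both parents — two paths of length 2: r = 2·(1/2)^2 = 1/2.

0.5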